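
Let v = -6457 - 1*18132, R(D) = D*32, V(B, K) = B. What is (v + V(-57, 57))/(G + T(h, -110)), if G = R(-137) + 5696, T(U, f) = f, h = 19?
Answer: -12323/601 ≈ -20.504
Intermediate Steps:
R(D) = 32*D
v = -24589 (v = -6457 - 18132 = -24589)
G = 1312 (G = 32*(-137) + 5696 = -4384 + 5696 = 1312)
(v + V(-57, 57))/(G + T(h, -110)) = (-24589 - 57)/(1312 - 110) = -24646/1202 = -24646*1/1202 = -12323/601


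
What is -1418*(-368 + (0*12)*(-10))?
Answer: 521824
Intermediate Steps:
-1418*(-368 + (0*12)*(-10)) = -1418*(-368 + 0*(-10)) = -1418*(-368 + 0) = -1418*(-368) = 521824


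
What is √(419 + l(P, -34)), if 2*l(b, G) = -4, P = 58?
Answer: √417 ≈ 20.421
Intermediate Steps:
l(b, G) = -2 (l(b, G) = (½)*(-4) = -2)
√(419 + l(P, -34)) = √(419 - 2) = √417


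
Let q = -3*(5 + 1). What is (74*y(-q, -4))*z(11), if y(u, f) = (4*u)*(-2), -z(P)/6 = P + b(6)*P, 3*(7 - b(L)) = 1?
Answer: 5391936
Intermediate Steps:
b(L) = 20/3 (b(L) = 7 - 1/3*1 = 7 - 1/3 = 20/3)
q = -18 (q = -3*6 = -18)
z(P) = -46*P (z(P) = -6*(P + 20*P/3) = -46*P)
y(u, f) = -8*u
(74*y(-q, -4))*z(11) = (74*(-(-8)*(-18)))*(-46*11) = (74*(-8*18))*(-506) = (74*(-144))*(-506) = -10656*(-506) = 5391936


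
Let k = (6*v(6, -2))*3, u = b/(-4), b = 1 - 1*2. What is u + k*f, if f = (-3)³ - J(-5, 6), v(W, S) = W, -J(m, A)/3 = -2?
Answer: -14255/4 ≈ -3563.8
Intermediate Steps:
J(m, A) = 6 (J(m, A) = -3*(-2) = 6)
b = -1 (b = 1 - 2 = -1)
u = ¼ (u = -1/(-4) = -1*(-¼) = ¼ ≈ 0.25000)
f = -33 (f = (-3)³ - 1*6 = -27 - 6 = -33)
k = 108 (k = (6*6)*3 = 36*3 = 108)
u + k*f = ¼ + 108*(-33) = ¼ - 3564 = -14255/4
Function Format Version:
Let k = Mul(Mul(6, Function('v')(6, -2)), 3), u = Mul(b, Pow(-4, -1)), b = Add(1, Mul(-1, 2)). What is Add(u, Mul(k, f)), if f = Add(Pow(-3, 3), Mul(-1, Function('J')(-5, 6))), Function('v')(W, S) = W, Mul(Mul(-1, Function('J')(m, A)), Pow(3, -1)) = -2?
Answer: Rational(-14255, 4) ≈ -3563.8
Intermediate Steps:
Function('J')(m, A) = 6 (Function('J')(m, A) = Mul(-3, -2) = 6)
b = -1 (b = Add(1, -2) = -1)
u = Rational(1, 4) (u = Mul(-1, Pow(-4, -1)) = Mul(-1, Rational(-1, 4)) = Rational(1, 4) ≈ 0.25000)
f = -33 (f = Add(Pow(-3, 3), Mul(-1, 6)) = Add(-27, -6) = -33)
k = 108 (k = Mul(Mul(6, 6), 3) = Mul(36, 3) = 108)
Add(u, Mul(k, f)) = Add(Rational(1, 4), Mul(108, -33)) = Add(Rational(1, 4), -3564) = Rational(-14255, 4)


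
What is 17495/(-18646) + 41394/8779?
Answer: 618243919/163693234 ≈ 3.7768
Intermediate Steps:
17495/(-18646) + 41394/8779 = 17495*(-1/18646) + 41394*(1/8779) = -17495/18646 + 41394/8779 = 618243919/163693234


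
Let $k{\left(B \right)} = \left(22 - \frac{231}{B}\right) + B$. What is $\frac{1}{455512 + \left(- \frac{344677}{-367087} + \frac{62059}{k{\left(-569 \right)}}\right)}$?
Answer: $\frac{114168462044}{51992249262605975} \approx 2.1959 \cdot 10^{-6}$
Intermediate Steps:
$k{\left(B \right)} = 22 + B - \frac{231}{B}$
$\frac{1}{455512 + \left(- \frac{344677}{-367087} + \frac{62059}{k{\left(-569 \right)}}\right)} = \frac{1}{455512 + \left(- \frac{344677}{-367087} + \frac{62059}{22 - 569 - \frac{231}{-569}}\right)} = \frac{1}{455512 + \left(\left(-344677\right) \left(- \frac{1}{367087}\right) + \frac{62059}{22 - 569 - - \frac{231}{569}}\right)} = \frac{1}{455512 + \left(\frac{344677}{367087} + \frac{62059}{22 - 569 + \frac{231}{569}}\right)} = \frac{1}{455512 + \left(\frac{344677}{367087} + \frac{62059}{- \frac{311012}{569}}\right)} = \frac{1}{455512 + \left(\frac{344677}{367087} + 62059 \left(- \frac{569}{311012}\right)\right)} = \frac{1}{455512 + \left(\frac{344677}{367087} - \frac{35311571}{311012}\right)} = \frac{1}{455512 - \frac{12855219980553}{114168462044}} = \frac{1}{\frac{51992249262605975}{114168462044}} = \frac{114168462044}{51992249262605975}$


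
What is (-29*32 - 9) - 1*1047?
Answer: -1984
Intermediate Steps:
(-29*32 - 9) - 1*1047 = (-928 - 9) - 1047 = -937 - 1047 = -1984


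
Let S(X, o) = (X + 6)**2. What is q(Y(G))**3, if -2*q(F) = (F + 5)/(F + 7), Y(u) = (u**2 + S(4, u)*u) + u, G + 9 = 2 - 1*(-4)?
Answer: -24137569/189119224 ≈ -0.12763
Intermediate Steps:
G = -3 (G = -9 + (2 - 1*(-4)) = -9 + (2 + 4) = -9 + 6 = -3)
S(X, o) = (6 + X)**2
Y(u) = u**2 + 101*u (Y(u) = (u**2 + (6 + 4)**2*u) + u = (u**2 + 10**2*u) + u = (u**2 + 100*u) + u = u**2 + 101*u)
q(F) = -(5 + F)/(2*(7 + F)) (q(F) = -(F + 5)/(2*(F + 7)) = -(5 + F)/(2*(7 + F)))
q(Y(G))**3 = ((-5 - (-3)*(101 - 3))/(2*(7 - 3*(101 - 3))))**3 = ((-5 - (-3)*98)/(2*(7 - 3*98)))**3 = ((-5 - 1*(-294))/(2*(7 - 294)))**3 = ((1/2)*(-5 + 294)/(-287))**3 = ((1/2)*(-1/287)*289)**3 = (-289/574)**3 = -24137569/189119224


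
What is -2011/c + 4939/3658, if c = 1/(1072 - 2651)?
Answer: 11615504741/3658 ≈ 3.1754e+6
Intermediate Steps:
c = -1/1579 (c = 1/(-1579) = -1/1579 ≈ -0.00063331)
-2011/c + 4939/3658 = -2011/(-1/1579) + 4939/3658 = -2011*(-1579) + 4939*(1/3658) = 3175369 + 4939/3658 = 11615504741/3658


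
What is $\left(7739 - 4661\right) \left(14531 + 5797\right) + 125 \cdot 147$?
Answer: $62587959$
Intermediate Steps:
$\left(7739 - 4661\right) \left(14531 + 5797\right) + 125 \cdot 147 = \left(7739 - 4661\right) 20328 + 18375 = 3078 \cdot 20328 + 18375 = 62569584 + 18375 = 62587959$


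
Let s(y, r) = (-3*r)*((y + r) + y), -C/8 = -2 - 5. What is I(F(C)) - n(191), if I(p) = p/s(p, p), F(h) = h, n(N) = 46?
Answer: -23185/504 ≈ -46.002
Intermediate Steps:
C = 56 (C = -8*(-2 - 5) = -8*(-7) = 56)
s(y, r) = -3*r*(r + 2*y) (s(y, r) = (-3*r)*((r + y) + y) = (-3*r)*(r + 2*y) = -3*r*(r + 2*y))
I(p) = -1/(9*p) (I(p) = p/((-3*p*(p + 2*p))) = p/((-3*p*3*p)) = p/((-9*p²)) = p*(-1/(9*p²)) = -1/(9*p))
I(F(C)) - n(191) = -⅑/56 - 1*46 = -⅑*1/56 - 46 = -1/504 - 46 = -23185/504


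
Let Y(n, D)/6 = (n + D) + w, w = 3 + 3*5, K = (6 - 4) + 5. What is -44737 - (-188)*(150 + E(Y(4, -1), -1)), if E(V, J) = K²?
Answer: -7325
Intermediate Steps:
K = 7 (K = 2 + 5 = 7)
w = 18 (w = 3 + 15 = 18)
Y(n, D) = 108 + 6*D + 6*n (Y(n, D) = 6*((n + D) + 18) = 6*((D + n) + 18) = 6*(18 + D + n) = 108 + 6*D + 6*n)
E(V, J) = 49 (E(V, J) = 7² = 49)
-44737 - (-188)*(150 + E(Y(4, -1), -1)) = -44737 - (-188)*(150 + 49) = -44737 - (-188)*199 = -44737 - 1*(-37412) = -44737 + 37412 = -7325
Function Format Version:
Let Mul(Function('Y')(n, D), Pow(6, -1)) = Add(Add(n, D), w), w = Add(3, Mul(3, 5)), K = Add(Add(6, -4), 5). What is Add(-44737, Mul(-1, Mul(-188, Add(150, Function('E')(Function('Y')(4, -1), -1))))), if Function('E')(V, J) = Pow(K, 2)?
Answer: -7325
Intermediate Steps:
K = 7 (K = Add(2, 5) = 7)
w = 18 (w = Add(3, 15) = 18)
Function('Y')(n, D) = Add(108, Mul(6, D), Mul(6, n)) (Function('Y')(n, D) = Mul(6, Add(Add(n, D), 18)) = Mul(6, Add(Add(D, n), 18)) = Mul(6, Add(18, D, n)) = Add(108, Mul(6, D), Mul(6, n)))
Function('E')(V, J) = 49 (Function('E')(V, J) = Pow(7, 2) = 49)
Add(-44737, Mul(-1, Mul(-188, Add(150, Function('E')(Function('Y')(4, -1), -1))))) = Add(-44737, Mul(-1, Mul(-188, Add(150, 49)))) = Add(-44737, Mul(-1, Mul(-188, 199))) = Add(-44737, Mul(-1, -37412)) = Add(-44737, 37412) = -7325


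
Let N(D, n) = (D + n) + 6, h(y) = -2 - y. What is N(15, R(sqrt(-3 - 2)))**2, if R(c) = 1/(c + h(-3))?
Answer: (924*sqrt(5) + 1721*I)/(2*(sqrt(5) + 2*I)) ≈ 447.89 - 15.777*I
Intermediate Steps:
R(c) = 1/(1 + c) (R(c) = 1/(c + (-2 - 1*(-3))) = 1/(c + (-2 + 3)) = 1/(c + 1) = 1/(1 + c))
N(D, n) = 6 + D + n
N(15, R(sqrt(-3 - 2)))**2 = (6 + 15 + 1/(1 + sqrt(-3 - 2)))**2 = (6 + 15 + 1/(1 + sqrt(-5)))**2 = (6 + 15 + 1/(1 + I*sqrt(5)))**2 = (21 + 1/(1 + I*sqrt(5)))**2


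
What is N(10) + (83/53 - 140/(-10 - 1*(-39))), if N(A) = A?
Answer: 10357/1537 ≈ 6.7384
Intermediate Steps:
N(10) + (83/53 - 140/(-10 - 1*(-39))) = 10 + (83/53 - 140/(-10 - 1*(-39))) = 10 + (83*(1/53) - 140/(-10 + 39)) = 10 + (83/53 - 140/29) = 10 - 5013/1537 = 10357/1537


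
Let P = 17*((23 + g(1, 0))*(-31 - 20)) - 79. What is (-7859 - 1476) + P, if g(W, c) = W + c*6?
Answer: -30222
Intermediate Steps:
g(W, c) = W + 6*c
P = -20887 (P = 17*((23 + (1 + 6*0))*(-31 - 20)) - 79 = 17*((23 + (1 + 0))*(-51)) - 79 = 17*((23 + 1)*(-51)) - 79 = 17*(24*(-51)) - 79 = 17*(-1224) - 79 = -20808 - 79 = -20887)
(-7859 - 1476) + P = (-7859 - 1476) - 20887 = -9335 - 20887 = -30222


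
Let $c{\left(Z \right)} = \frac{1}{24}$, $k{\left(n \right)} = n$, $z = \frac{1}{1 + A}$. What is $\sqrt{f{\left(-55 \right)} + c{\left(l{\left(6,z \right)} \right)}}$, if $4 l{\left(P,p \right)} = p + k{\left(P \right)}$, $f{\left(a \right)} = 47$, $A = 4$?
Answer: $\frac{\sqrt{6774}}{12} \approx 6.8587$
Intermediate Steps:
$z = \frac{1}{5}$ ($z = \frac{1}{1 + 4} = \frac{1}{5} \approx 0.2$)
$l{\left(P,p \right)} = \frac{P}{4} + \frac{p}{4}$ ($l{\left(P,p \right)} = \frac{p + P}{4} = \frac{P + p}{4} = \frac{P}{4} + \frac{p}{4}$)
$c{\left(Z \right)} = \frac{1}{24}$
$\sqrt{f{\left(-55 \right)} + c{\left(l{\left(6,z \right)} \right)}} = \sqrt{47 + \frac{1}{24}} = \sqrt{\frac{1129}{24}} = \frac{\sqrt{6774}}{12}$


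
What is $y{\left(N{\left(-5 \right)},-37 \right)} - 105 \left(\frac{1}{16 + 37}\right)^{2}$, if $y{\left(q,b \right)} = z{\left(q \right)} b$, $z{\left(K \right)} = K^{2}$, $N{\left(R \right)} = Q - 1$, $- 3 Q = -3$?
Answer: $- \frac{105}{2809} \approx -0.03738$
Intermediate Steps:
$Q = 1$ ($Q = \left(- \frac{1}{3}\right) \left(-3\right) = 1$)
$N{\left(R \right)} = 0$ ($N{\left(R \right)} = 1 - 1 = 0$)
$y{\left(q,b \right)} = b q^{2}$ ($y{\left(q,b \right)} = q^{2} b = b q^{2}$)
$y{\left(N{\left(-5 \right)},-37 \right)} - 105 \left(\frac{1}{16 + 37}\right)^{2} = - 37 \cdot 0^{2} - 105 \left(\frac{1}{16 + 37}\right)^{2} = \left(-37\right) 0 - 105 \left(\frac{1}{53}\right)^{2} = 0 - \frac{105}{2809} = - \frac{105}{2809}$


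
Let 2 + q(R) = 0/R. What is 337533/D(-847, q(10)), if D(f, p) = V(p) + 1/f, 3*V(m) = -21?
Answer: -285890451/5930 ≈ -48211.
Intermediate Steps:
V(m) = -7 (V(m) = (⅓)*(-21) = -7)
q(R) = -2 (q(R) = -2 + 0/R = -2 + 0 = -2)
D(f, p) = -7 + 1/f
337533/D(-847, q(10)) = 337533/(-7 + 1/(-847)) = 337533/(-7 - 1/847) = 337533/(-5930/847) = 337533*(-847/5930) = -285890451/5930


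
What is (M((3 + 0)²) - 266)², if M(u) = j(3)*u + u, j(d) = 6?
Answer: 41209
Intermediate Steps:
M(u) = 7*u (M(u) = 6*u + u = 7*u)
(M((3 + 0)²) - 266)² = (7*(3 + 0)² - 266)² = (7*3² - 266)² = (7*9 - 266)² = (63 - 266)² = (-203)² = 41209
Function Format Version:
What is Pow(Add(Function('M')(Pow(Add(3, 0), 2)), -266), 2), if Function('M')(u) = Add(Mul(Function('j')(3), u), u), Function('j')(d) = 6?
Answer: 41209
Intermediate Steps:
Function('M')(u) = Mul(7, u) (Function('M')(u) = Add(Mul(6, u), u) = Mul(7, u))
Pow(Add(Function('M')(Pow(Add(3, 0), 2)), -266), 2) = Pow(Add(Mul(7, Pow(Add(3, 0), 2)), -266), 2) = Pow(Add(Mul(7, Pow(3, 2)), -266), 2) = Pow(Add(Mul(7, 9), -266), 2) = Pow(Add(63, -266), 2) = Pow(-203, 2) = 41209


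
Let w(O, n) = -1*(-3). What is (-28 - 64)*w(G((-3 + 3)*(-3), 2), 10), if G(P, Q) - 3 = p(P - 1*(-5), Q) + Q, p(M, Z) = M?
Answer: -276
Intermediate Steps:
G(P, Q) = 8 + P + Q (G(P, Q) = 3 + ((P - 1*(-5)) + Q) = 3 + ((P + 5) + Q) = 3 + ((5 + P) + Q) = 3 + (5 + P + Q) = 8 + P + Q)
w(O, n) = 3
(-28 - 64)*w(G((-3 + 3)*(-3), 2), 10) = (-28 - 64)*3 = -92*3 = -276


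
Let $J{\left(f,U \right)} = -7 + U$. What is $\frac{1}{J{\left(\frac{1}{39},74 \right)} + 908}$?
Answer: $\frac{1}{975} \approx 0.0010256$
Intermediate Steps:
$\frac{1}{J{\left(\frac{1}{39},74 \right)} + 908} = \frac{1}{\left(-7 + 74\right) + 908} = \frac{1}{67 + 908} = \frac{1}{975}$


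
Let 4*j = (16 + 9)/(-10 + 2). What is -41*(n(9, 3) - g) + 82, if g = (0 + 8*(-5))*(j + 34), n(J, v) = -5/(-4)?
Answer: -54448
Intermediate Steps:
n(J, v) = 5/4 (n(J, v) = -5*(-¼) = 5/4)
j = -25/32 (j = ((16 + 9)/(-10 + 2))/4 = (25/(-8))/4 = (25*(-⅛))/4 = (¼)*(-25/8) = -25/32 ≈ -0.78125)
g = -5315/4 (g = (0 + 8*(-5))*(-25/32 + 34) = (0 - 40)*(1063/32) = -40*1063/32 = -5315/4 ≈ -1328.8)
-41*(n(9, 3) - g) + 82 = -41*(5/4 - 1*(-5315/4)) + 82 = -41*(5/4 + 5315/4) + 82 = -41*1330 + 82 = -54530 + 82 = -54448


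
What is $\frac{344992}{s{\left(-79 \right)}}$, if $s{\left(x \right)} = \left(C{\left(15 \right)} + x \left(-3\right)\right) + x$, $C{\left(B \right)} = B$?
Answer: $\frac{344992}{173} \approx 1994.2$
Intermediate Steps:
$s{\left(x \right)} = 15 - 2 x$ ($s{\left(x \right)} = \left(15 + x \left(-3\right)\right) + x = \left(15 - 3 x\right) + x = 15 - 2 x$)
$\frac{344992}{s{\left(-79 \right)}} = \frac{344992}{15 - -158} = \frac{344992}{15 + 158} = \frac{344992}{173}$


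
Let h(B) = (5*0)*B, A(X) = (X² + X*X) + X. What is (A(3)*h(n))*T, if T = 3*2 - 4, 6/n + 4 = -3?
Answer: 0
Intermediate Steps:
n = -6/7 (n = 6/(-4 - 3) = 6/(-7) = 6*(-⅐) = -6/7 ≈ -0.85714)
T = 2 (T = 6 - 4 = 2)
A(X) = X + 2*X² (A(X) = (X² + X²) + X = 2*X² + X = X + 2*X²)
h(B) = 0 (h(B) = 0*B = 0)
(A(3)*h(n))*T = ((3*(1 + 2*3))*0)*2 = ((3*(1 + 6))*0)*2 = ((3*7)*0)*2 = (21*0)*2 = 0*2 = 0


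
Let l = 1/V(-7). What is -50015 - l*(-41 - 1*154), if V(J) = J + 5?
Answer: -100225/2 ≈ -50113.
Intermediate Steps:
V(J) = 5 + J
l = -½ (l = 1/(5 - 7) = 1/(-2) = -½ ≈ -0.50000)
-50015 - l*(-41 - 1*154) = -50015 - (-1)*(-41 - 1*154)/2 = -50015 - (-1)*(-41 - 154)/2 = -50015 - (-1)*(-195)/2 = -50015 - 1*195/2 = -50015 - 195/2 = -100225/2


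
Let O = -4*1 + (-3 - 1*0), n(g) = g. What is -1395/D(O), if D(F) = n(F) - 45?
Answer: 1395/52 ≈ 26.827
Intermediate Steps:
O = -7 (O = -4 + (-3 + 0) = -4 - 3 = -7)
D(F) = -45 + F (D(F) = F - 45 = -45 + F)
-1395/D(O) = -1395/(-45 - 7) = -1395/(-52) = -1395*(-1/52) = 1395/52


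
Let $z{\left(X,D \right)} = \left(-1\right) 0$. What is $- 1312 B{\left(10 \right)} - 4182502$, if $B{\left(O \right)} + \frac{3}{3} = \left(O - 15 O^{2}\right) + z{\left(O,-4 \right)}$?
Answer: $-2226310$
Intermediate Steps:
$z{\left(X,D \right)} = 0$
$B{\left(O \right)} = -1 + O - 15 O^{2}$ ($B{\left(O \right)} = -1 + \left(\left(O - 15 O^{2}\right) + 0\right) = -1 - \left(- O + 15 O^{2}\right) = -1 + O - 15 O^{2}$)
$- 1312 B{\left(10 \right)} - 4182502 = - 1312 \left(-1 + 10 - 15 \cdot 10^{2}\right) - 4182502 = - 1312 \left(-1 + 10 - 1500\right) - 4182502 = \left(-1312\right) \left(-1491\right) - 4182502 = 1956192 - 4182502 = -2226310$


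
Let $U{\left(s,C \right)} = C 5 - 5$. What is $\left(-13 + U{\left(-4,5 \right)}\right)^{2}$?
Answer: $49$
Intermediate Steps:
$U{\left(s,C \right)} = -5 + 5 C$ ($U{\left(s,C \right)} = 5 C - 5 = -5 + 5 C$)
$\left(-13 + U{\left(-4,5 \right)}\right)^{2} = \left(-13 + \left(-5 + 5 \cdot 5\right)\right)^{2} = \left(-13 + \left(-5 + 25\right)\right)^{2} = \left(-13 + 20\right)^{2} = 7^{2} = 49$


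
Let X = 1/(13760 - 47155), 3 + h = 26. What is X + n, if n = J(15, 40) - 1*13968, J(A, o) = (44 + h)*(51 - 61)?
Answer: -488836011/33395 ≈ -14638.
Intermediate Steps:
h = 23 (h = -3 + 26 = 23)
X = -1/33395 (X = 1/(-33395) = -1/33395 ≈ -2.9945e-5)
J(A, o) = -670 (J(A, o) = (44 + 23)*(51 - 61) = 67*(-10) = -670)
n = -14638 (n = -670 - 1*13968 = -670 - 13968 = -14638)
X + n = -1/33395 - 14638 = -488836011/33395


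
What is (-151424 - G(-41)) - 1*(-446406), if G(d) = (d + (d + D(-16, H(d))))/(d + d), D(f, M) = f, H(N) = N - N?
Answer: 12094213/41 ≈ 2.9498e+5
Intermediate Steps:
H(N) = 0
G(d) = (-16 + 2*d)/(2*d) (G(d) = (d + (d - 16))/(d + d) = (d + (-16 + d))/((2*d)) = (-16 + 2*d)*(1/(2*d)) = (-16 + 2*d)/(2*d))
(-151424 - G(-41)) - 1*(-446406) = (-151424 - (-8 - 41)/(-41)) - 1*(-446406) = (-151424 - (-1)*(-49)/41) + 446406 = (-151424 - 1*49/41) + 446406 = (-151424 - 49/41) + 446406 = -6208433/41 + 446406 = 12094213/41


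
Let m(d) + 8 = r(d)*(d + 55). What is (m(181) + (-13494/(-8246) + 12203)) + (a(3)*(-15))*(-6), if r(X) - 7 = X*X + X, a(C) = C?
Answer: 32111699514/4123 ≈ 7.7884e+6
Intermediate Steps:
r(X) = 7 + X + X² (r(X) = 7 + (X*X + X) = 7 + (X² + X) = 7 + (X + X²) = 7 + X + X²)
m(d) = -8 + (55 + d)*(7 + d + d²) (m(d) = -8 + (7 + d + d²)*(d + 55) = -8 + (7 + d + d²)*(55 + d) = -8 + (55 + d)*(7 + d + d²))
(m(181) + (-13494/(-8246) + 12203)) + (a(3)*(-15))*(-6) = ((377 + 181³ + 56*181² + 62*181) + (-13494/(-8246) + 12203)) + (3*(-15))*(-6) = ((377 + 5929741 + 56*32761 + 11222) + (-13494*(-1/8246) + 12203)) - 45*(-6) = ((377 + 5929741 + 1834616 + 11222) + (6747/4123 + 12203)) + 270 = (7775956 + 50319716/4123) + 270 = 32110586304/4123 + 270 = 32111699514/4123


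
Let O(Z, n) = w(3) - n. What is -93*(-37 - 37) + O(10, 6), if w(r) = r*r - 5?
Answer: 6880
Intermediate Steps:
w(r) = -5 + r**2 (w(r) = r**2 - 5 = -5 + r**2)
O(Z, n) = 4 - n (O(Z, n) = (-5 + 3**2) - n = (-5 + 9) - n = 4 - n)
-93*(-37 - 37) + O(10, 6) = -93*(-37 - 37) + (4 - 1*6) = -93*(-74) + (4 - 6) = 6882 - 2 = 6880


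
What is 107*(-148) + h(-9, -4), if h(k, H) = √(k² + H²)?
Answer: -15836 + √97 ≈ -15826.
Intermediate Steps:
h(k, H) = √(H² + k²)
107*(-148) + h(-9, -4) = 107*(-148) + √((-4)² + (-9)²) = -15836 + √(16 + 81) = -15836 + √97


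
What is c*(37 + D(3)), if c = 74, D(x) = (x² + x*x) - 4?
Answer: 3774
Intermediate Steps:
D(x) = -4 + 2*x² (D(x) = (x² + x²) - 4 = 2*x² - 4 = -4 + 2*x²)
c*(37 + D(3)) = 74*(37 + (-4 + 2*3²)) = 74*(37 + (-4 + 2*9)) = 74*(37 + (-4 + 18)) = 74*(37 + 14) = 74*51 = 3774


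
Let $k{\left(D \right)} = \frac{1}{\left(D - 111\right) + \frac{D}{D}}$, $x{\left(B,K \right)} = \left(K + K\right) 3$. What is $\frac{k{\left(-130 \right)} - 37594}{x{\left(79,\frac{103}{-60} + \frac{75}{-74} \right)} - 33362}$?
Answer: $\frac{333834757}{296400024} \approx 1.1263$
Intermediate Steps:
$x{\left(B,K \right)} = 6 K$ ($x{\left(B,K \right)} = 2 K 3 = 6 K$)
$k{\left(D \right)} = \frac{1}{-110 + D}$ ($k{\left(D \right)} = \frac{1}{\left(-111 + D\right) + 1} = \frac{1}{-110 + D}$)
$\frac{k{\left(-130 \right)} - 37594}{x{\left(79,\frac{103}{-60} + \frac{75}{-74} \right)} - 33362} = \frac{\frac{1}{-110 - 130} - 37594}{6 \left(\frac{103}{-60} + \frac{75}{-74}\right) - 33362} = \frac{\frac{1}{-240} - 37594}{6 \left(103 \left(- \frac{1}{60}\right) + 75 \left(- \frac{1}{74}\right)\right) - 33362} = \frac{- \frac{1}{240} - 37594}{6 \left(- \frac{103}{60} - \frac{75}{74}\right) - 33362} = - \frac{9022561}{240 \left(6 \left(- \frac{6061}{2220}\right) - 33362\right)} = - \frac{9022561}{240 \left(- \frac{6061}{370} - 33362\right)} = - \frac{9022561}{240 \left(- \frac{12350001}{370}\right)} = \left(- \frac{9022561}{240}\right) \left(- \frac{370}{12350001}\right) = \frac{333834757}{296400024}$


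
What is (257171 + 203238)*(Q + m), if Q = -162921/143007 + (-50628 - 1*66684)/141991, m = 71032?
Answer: 221351612314649313467/6768568979 ≈ 3.2703e+10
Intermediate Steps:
Q = -13303250965/6768568979 (Q = -162921*1/143007 + (-50628 - 66684)*(1/141991) = -54307/47669 - 117312*1/141991 = -54307/47669 - 117312/141991 = -13303250965/6768568979 ≈ -1.9654)
(257171 + 203238)*(Q + m) = (257171 + 203238)*(-13303250965/6768568979 + 71032) = 460409*(480771688465363/6768568979) = 221351612314649313467/6768568979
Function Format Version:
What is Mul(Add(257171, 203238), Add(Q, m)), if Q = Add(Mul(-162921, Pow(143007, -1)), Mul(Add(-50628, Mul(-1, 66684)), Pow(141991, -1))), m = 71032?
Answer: Rational(221351612314649313467, 6768568979) ≈ 3.2703e+10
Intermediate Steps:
Q = Rational(-13303250965, 6768568979) (Q = Add(Mul(-162921, Rational(1, 143007)), Mul(Add(-50628, -66684), Rational(1, 141991))) = Add(Rational(-54307, 47669), Mul(-117312, Rational(1, 141991))) = Add(Rational(-54307, 47669), Rational(-117312, 141991)) = Rational(-13303250965, 6768568979) ≈ -1.9654)
Mul(Add(257171, 203238), Add(Q, m)) = Mul(Add(257171, 203238), Add(Rational(-13303250965, 6768568979), 71032)) = Mul(460409, Rational(480771688465363, 6768568979)) = Rational(221351612314649313467, 6768568979)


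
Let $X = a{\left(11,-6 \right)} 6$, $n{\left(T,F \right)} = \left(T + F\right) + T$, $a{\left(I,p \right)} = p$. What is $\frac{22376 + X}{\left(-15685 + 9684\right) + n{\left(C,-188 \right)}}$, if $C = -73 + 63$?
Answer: $- \frac{22340}{6209} \approx -3.598$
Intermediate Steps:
$C = -10$
$n{\left(T,F \right)} = F + 2 T$ ($n{\left(T,F \right)} = \left(F + T\right) + T = F + 2 T$)
$X = -36$ ($X = \left(-6\right) 6 = -36$)
$\frac{22376 + X}{\left(-15685 + 9684\right) + n{\left(C,-188 \right)}} = \frac{22376 - 36}{\left(-15685 + 9684\right) + \left(-188 + 2 \left(-10\right)\right)} = \frac{22340}{-6001 - 208} = \frac{22340}{-6209} = 22340 \left(- \frac{1}{6209}\right) = - \frac{22340}{6209}$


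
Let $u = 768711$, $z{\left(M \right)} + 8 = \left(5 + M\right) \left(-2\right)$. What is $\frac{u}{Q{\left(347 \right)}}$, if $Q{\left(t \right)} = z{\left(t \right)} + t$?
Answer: $- \frac{768711}{365} \approx -2106.1$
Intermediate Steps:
$z{\left(M \right)} = -18 - 2 M$ ($z{\left(M \right)} = -8 + \left(5 + M\right) \left(-2\right) = -8 - \left(10 + 2 M\right) = -18 - 2 M$)
$Q{\left(t \right)} = -18 - t$ ($Q{\left(t \right)} = \left(-18 - 2 t\right) + t = -18 - t$)
$\frac{u}{Q{\left(347 \right)}} = \frac{768711}{-18 - 347} = \frac{768711}{-365} = 768711 \left(- \frac{1}{365}\right) = - \frac{768711}{365}$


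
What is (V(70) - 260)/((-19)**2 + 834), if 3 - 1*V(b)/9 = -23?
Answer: -26/1195 ≈ -0.021757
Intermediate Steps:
V(b) = 234 (V(b) = 27 - 9*(-23) = 27 + 207 = 234)
(V(70) - 260)/((-19)**2 + 834) = (234 - 260)/((-19)**2 + 834) = -26/(361 + 834) = -26/1195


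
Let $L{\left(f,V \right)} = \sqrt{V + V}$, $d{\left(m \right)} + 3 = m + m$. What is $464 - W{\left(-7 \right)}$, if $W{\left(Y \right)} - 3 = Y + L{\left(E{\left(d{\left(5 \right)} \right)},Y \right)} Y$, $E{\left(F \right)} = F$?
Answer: $468 + 7 i \sqrt{14} \approx 468.0 + 26.192 i$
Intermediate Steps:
$d{\left(m \right)} = -3 + 2 m$ ($d{\left(m \right)} = -3 + \left(m + m\right) = -3 + 2 m$)
$L{\left(f,V \right)} = \sqrt{2} \sqrt{V}$ ($L{\left(f,V \right)} = \sqrt{2 V} = \sqrt{2} \sqrt{V}$)
$W{\left(Y \right)} = 3 + Y + \sqrt{2} Y^{\frac{3}{2}}$ ($W{\left(Y \right)} = 3 + \left(Y + \sqrt{2} \sqrt{Y} Y\right) = 3 + \left(Y + \sqrt{2} Y^{\frac{3}{2}}\right) = 3 + Y + \sqrt{2} Y^{\frac{3}{2}}$)
$464 - W{\left(-7 \right)} = 464 - \left(3 - 7 + \sqrt{2} \left(-7\right)^{\frac{3}{2}}\right) = 464 - \left(3 - 7 + \sqrt{2} \left(- 7 i \sqrt{7}\right)\right) = 464 - \left(3 - 7 - 7 i \sqrt{14}\right) = 464 - \left(-4 - 7 i \sqrt{14}\right) = 464 + \left(4 + 7 i \sqrt{14}\right) = 468 + 7 i \sqrt{14}$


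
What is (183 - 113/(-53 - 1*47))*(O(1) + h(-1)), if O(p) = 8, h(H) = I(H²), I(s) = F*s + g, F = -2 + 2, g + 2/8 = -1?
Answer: 497151/400 ≈ 1242.9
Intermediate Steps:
g = -5/4 (g = -¼ - 1 = -5/4 ≈ -1.2500)
F = 0
I(s) = -5/4 (I(s) = 0*s - 5/4 = 0 - 5/4 = -5/4)
h(H) = -5/4
(183 - 113/(-53 - 1*47))*(O(1) + h(-1)) = (183 - 113/(-53 - 1*47))*(8 - 5/4) = (183 - 113/(-53 - 47))*(27/4) = (183 - 113/(-100))*(27/4) = (183 - 113*(-1/100))*(27/4) = (183 + 113/100)*(27/4) = (18413/100)*(27/4) = 497151/400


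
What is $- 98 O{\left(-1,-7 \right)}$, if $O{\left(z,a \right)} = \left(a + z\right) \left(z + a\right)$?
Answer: $-6272$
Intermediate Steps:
$O{\left(z,a \right)} = \left(a + z\right)^{2}$ ($O{\left(z,a \right)} = \left(a + z\right) \left(a + z\right) = \left(a + z\right)^{2}$)
$- 98 O{\left(-1,-7 \right)} = - 98 \left(-7 - 1\right)^{2} = - 98 \left(-8\right)^{2} = \left(-98\right) 64 = -6272$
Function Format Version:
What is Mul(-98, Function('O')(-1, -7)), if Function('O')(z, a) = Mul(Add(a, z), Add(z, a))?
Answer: -6272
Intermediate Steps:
Function('O')(z, a) = Pow(Add(a, z), 2) (Function('O')(z, a) = Mul(Add(a, z), Add(a, z)) = Pow(Add(a, z), 2))
Mul(-98, Function('O')(-1, -7)) = Mul(-98, Pow(Add(-7, -1), 2)) = Mul(-98, Pow(-8, 2)) = Mul(-98, 64) = -6272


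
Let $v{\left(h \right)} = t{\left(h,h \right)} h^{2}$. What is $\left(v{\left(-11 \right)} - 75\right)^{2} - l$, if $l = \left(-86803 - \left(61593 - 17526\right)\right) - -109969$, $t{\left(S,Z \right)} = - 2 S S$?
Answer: $861854350$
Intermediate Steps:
$t{\left(S,Z \right)} = - 2 S^{2}$
$v{\left(h \right)} = - 2 h^{4}$ ($v{\left(h \right)} = - 2 h^{2} h^{2} = - 2 h^{4}$)
$l = -20901$ ($l = \left(-86803 - 44067\right) + 109969 = -130870 + 109969 = -20901$)
$\left(v{\left(-11 \right)} - 75\right)^{2} - l = \left(- 2 \left(-11\right)^{4} - 75\right)^{2} - -20901 = \left(\left(-2\right) 14641 - 75\right)^{2} + 20901 = \left(-29282 - 75\right)^{2} + 20901 = \left(-29357\right)^{2} + 20901 = 861833449 + 20901 = 861854350$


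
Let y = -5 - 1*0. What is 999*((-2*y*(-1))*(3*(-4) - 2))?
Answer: 139860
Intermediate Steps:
y = -5 (y = -5 + 0 = -5)
999*((-2*y*(-1))*(3*(-4) - 2)) = 999*((-2*(-5)*(-1))*(3*(-4) - 2)) = 999*((10*(-1))*(-12 - 2)) = 999*(-10*(-14)) = 999*140 = 139860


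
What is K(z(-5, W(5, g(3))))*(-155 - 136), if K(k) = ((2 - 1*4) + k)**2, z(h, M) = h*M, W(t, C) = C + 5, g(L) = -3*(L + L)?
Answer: -1154979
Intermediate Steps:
g(L) = -6*L
W(t, C) = 5 + C
z(h, M) = M*h
K(k) = (-2 + k)**2 (K(k) = ((2 - 4) + k)**2 = (-2 + k)**2)
K(z(-5, W(5, g(3))))*(-155 - 136) = (-2 + (5 - 6*3)*(-5))**2*(-155 - 136) = (-2 + (5 - 18)*(-5))**2*(-291) = (-2 - 13*(-5))**2*(-291) = (-2 + 65)**2*(-291) = 63**2*(-291) = 3969*(-291) = -1154979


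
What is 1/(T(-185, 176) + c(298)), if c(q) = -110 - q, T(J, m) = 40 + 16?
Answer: -1/352 ≈ -0.0028409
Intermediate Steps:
T(J, m) = 56
1/(T(-185, 176) + c(298)) = 1/(56 + (-110 - 1*298)) = 1/(56 + (-110 - 298)) = 1/(56 - 408) = 1/(-352) = -1/352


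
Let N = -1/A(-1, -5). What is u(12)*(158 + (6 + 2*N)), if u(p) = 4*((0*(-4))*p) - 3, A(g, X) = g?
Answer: -498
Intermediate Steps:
u(p) = -3 (u(p) = 4*(0*p) - 3 = 4*0 - 3 = 0 - 3 = -3)
N = 1 (N = -1/(-1) = -1*(-1) = 1)
u(12)*(158 + (6 + 2*N)) = -3*(158 + (6 + 2*1)) = -3*(158 + (6 + 2)) = -3*(158 + 8) = -3*166 = -498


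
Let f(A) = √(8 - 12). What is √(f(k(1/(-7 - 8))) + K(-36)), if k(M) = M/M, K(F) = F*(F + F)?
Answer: √(2592 + 2*I) ≈ 50.912 + 0.0196*I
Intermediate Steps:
K(F) = 2*F² (K(F) = F*(2*F) = 2*F²)
k(M) = 1
f(A) = 2*I (f(A) = √(-4) = 2*I)
√(f(k(1/(-7 - 8))) + K(-36)) = √(2*I + 2*(-36)²) = √(2*I + 2*1296) = √(2*I + 2592) = √(2592 + 2*I)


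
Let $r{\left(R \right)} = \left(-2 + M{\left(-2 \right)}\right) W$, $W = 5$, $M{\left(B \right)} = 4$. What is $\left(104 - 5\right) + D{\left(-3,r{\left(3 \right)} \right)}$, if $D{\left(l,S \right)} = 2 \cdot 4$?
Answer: $107$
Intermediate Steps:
$r{\left(R \right)} = 10$ ($r{\left(R \right)} = \left(-2 + 4\right) 5 = 2 \cdot 5 = 10$)
$D{\left(l,S \right)} = 8$
$\left(104 - 5\right) + D{\left(-3,r{\left(3 \right)} \right)} = \left(104 - 5\right) + 8 = 99 + 8 = 107$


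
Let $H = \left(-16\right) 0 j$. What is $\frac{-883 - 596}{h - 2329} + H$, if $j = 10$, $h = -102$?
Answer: $\frac{87}{143} \approx 0.60839$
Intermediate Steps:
$H = 0$ ($H = \left(-16\right) 0 \cdot 10 = 0 \cdot 10 = 0$)
$\frac{-883 - 596}{h - 2329} + H = \frac{-883 - 596}{-102 - 2329} + 0 = - \frac{1479}{-2431} + 0 = \left(-1479\right) \left(- \frac{1}{2431}\right) + 0 = \frac{87}{143} + 0 = \frac{87}{143}$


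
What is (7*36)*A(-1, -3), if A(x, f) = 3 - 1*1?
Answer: 504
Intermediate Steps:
A(x, f) = 2 (A(x, f) = 3 - 1 = 2)
(7*36)*A(-1, -3) = (7*36)*2 = 252*2 = 504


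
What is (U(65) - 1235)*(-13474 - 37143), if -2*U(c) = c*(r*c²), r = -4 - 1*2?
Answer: -41639568880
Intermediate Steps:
r = -6 (r = -4 - 2 = -6)
U(c) = 3*c³ (U(c) = -c*(-6*c²)/2 = -(-3)*c³ = 3*c³)
(U(65) - 1235)*(-13474 - 37143) = (3*65³ - 1235)*(-13474 - 37143) = (3*274625 - 1235)*(-50617) = (823875 - 1235)*(-50617) = 822640*(-50617) = -41639568880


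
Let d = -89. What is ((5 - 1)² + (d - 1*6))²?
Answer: 6241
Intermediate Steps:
((5 - 1)² + (d - 1*6))² = ((5 - 1)² + (-89 - 1*6))² = (4² + (-89 - 6))² = (16 - 95)² = (-79)² = 6241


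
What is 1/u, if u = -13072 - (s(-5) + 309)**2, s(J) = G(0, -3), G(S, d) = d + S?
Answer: -1/106708 ≈ -9.3714e-6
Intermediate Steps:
G(S, d) = S + d
s(J) = -3 (s(J) = 0 - 3 = -3)
u = -106708 (u = -13072 - (-3 + 309)**2 = -13072 - 1*306**2 = -13072 - 1*93636 = -13072 - 93636 = -106708)
1/u = 1/(-106708) = -1/106708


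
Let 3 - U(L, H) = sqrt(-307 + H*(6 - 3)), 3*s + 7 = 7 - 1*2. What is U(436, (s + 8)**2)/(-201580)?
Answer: -3/201580 + I*sqrt(1311)/604740 ≈ -1.4882e-5 + 5.9873e-5*I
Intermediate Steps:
s = -2/3 (s = -7/3 + (7 - 1*2)/3 = -7/3 + (7 - 2)/3 = -7/3 + (1/3)*5 = -7/3 + 5/3 = -2/3 ≈ -0.66667)
U(L, H) = 3 - sqrt(-307 + 3*H) (U(L, H) = 3 - sqrt(-307 + H*(6 - 3)) = 3 - sqrt(-307 + H*3) = 3 - sqrt(-307 + 3*H))
U(436, (s + 8)**2)/(-201580) = (3 - sqrt(-307 + 3*(-2/3 + 8)**2))/(-201580) = (3 - sqrt(-307 + 3*(22/3)**2))*(-1/201580) = (3 - sqrt(-307 + 3*(484/9)))*(-1/201580) = (3 - sqrt(-307 + 484/3))*(-1/201580) = (3 - sqrt(-437/3))*(-1/201580) = (3 - I*sqrt(1311)/3)*(-1/201580) = -3/201580 + I*sqrt(1311)/604740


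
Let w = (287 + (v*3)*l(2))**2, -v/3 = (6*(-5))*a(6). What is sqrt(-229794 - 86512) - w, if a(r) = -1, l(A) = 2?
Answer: -64009 + I*sqrt(316306) ≈ -64009.0 + 562.41*I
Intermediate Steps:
v = -90 (v = -3*6*(-5)*(-1) = -(-90)*(-1) = -3*30 = -90)
w = 64009 (w = (287 - 90*3*2)**2 = (287 - 270*2)**2 = (287 - 540)**2 = (-253)**2 = 64009)
sqrt(-229794 - 86512) - w = sqrt(-229794 - 86512) - 1*64009 = sqrt(-316306) - 64009 = I*sqrt(316306) - 64009 = -64009 + I*sqrt(316306)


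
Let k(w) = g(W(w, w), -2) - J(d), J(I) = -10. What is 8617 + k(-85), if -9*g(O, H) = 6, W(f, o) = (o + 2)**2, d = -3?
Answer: 25879/3 ≈ 8626.3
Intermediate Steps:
W(f, o) = (2 + o)**2
g(O, H) = -2/3 (g(O, H) = -1/9*6 = -2/3)
k(w) = 28/3 (k(w) = -2/3 - 1*(-10) = -2/3 + 10 = 28/3)
8617 + k(-85) = 8617 + 28/3 = 25879/3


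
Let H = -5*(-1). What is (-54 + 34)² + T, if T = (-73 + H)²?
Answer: 5024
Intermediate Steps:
H = 5
T = 4624 (T = (-73 + 5)² = (-68)² = 4624)
(-54 + 34)² + T = (-54 + 34)² + 4624 = (-20)² + 4624 = 400 + 4624 = 5024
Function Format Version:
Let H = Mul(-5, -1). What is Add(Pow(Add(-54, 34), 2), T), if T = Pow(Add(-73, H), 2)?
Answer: 5024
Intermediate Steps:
H = 5
T = 4624 (T = Pow(Add(-73, 5), 2) = Pow(-68, 2) = 4624)
Add(Pow(Add(-54, 34), 2), T) = Add(Pow(Add(-54, 34), 2), 4624) = Add(Pow(-20, 2), 4624) = Add(400, 4624) = 5024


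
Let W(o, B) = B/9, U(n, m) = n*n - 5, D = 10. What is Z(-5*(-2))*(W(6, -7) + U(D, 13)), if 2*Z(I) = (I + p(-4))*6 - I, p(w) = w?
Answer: 11024/9 ≈ 1224.9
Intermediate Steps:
U(n, m) = -5 + n² (U(n, m) = n² - 5 = -5 + n²)
Z(I) = -12 + 5*I/2 (Z(I) = ((I - 4)*6 - I)/2 = ((-4 + I)*6 - I)/2 = ((-24 + 6*I) - I)/2 = (-24 + 5*I)/2 = -12 + 5*I/2)
W(o, B) = B/9 (W(o, B) = B*(⅑) = B/9)
Z(-5*(-2))*(W(6, -7) + U(D, 13)) = (-12 + 5*(-5*(-2))/2)*((⅑)*(-7) + (-5 + 10²)) = (-12 + (5/2)*10)*(-7/9 + (-5 + 100)) = (-12 + 25)*(-7/9 + 95) = 13*(848/9) = 11024/9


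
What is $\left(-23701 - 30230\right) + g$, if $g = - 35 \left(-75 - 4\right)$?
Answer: $-51166$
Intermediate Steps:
$g = 2765$ ($g = \left(-35\right) \left(-79\right) = 2765$)
$\left(-23701 - 30230\right) + g = \left(-23701 - 30230\right) + 2765 = -53931 + 2765 = -51166$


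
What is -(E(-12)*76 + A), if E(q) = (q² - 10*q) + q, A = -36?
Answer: -19116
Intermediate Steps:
E(q) = q² - 9*q
-(E(-12)*76 + A) = -(-12*(-9 - 12)*76 - 36) = -(-12*(-21)*76 - 36) = -(252*76 - 36) = -(19152 - 36) = -1*19116 = -19116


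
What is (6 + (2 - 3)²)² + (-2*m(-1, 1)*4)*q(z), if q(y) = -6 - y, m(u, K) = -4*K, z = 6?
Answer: -335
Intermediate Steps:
(6 + (2 - 3)²)² + (-2*m(-1, 1)*4)*q(z) = (6 + (2 - 3)²)² + (-(-8)*4)*(-6 - 1*6) = (6 + (-1)²)² + (-2*(-4)*4)*(-6 - 6) = (6 + 1)² + (8*4)*(-12) = 7² + 32*(-12) = 49 - 384 = -335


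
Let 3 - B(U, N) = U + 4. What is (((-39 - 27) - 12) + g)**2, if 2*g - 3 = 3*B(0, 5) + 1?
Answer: 24025/4 ≈ 6006.3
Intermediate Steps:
B(U, N) = -1 - U (B(U, N) = 3 - (U + 4) = 3 - (4 + U) = 3 + (-4 - U) = -1 - U)
g = 1/2 (g = 3/2 + (3*(-1 - 1*0) + 1)/2 = 3/2 + (3*(-1 + 0) + 1)/2 = 3/2 + (3*(-1) + 1)/2 = 3/2 + (-3 + 1)/2 = 3/2 + (1/2)*(-2) = 3/2 - 1 = 1/2 ≈ 0.50000)
(((-39 - 27) - 12) + g)**2 = (((-39 - 27) - 12) + 1/2)**2 = ((-66 - 12) + 1/2)**2 = (-78 + 1/2)**2 = (-155/2)**2 = 24025/4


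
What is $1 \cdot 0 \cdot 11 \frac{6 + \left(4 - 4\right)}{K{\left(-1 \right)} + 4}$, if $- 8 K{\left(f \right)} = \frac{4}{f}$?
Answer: $0$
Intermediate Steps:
$K{\left(f \right)} = - \frac{1}{2 f}$ ($K{\left(f \right)} = - \frac{4 \frac{1}{f}}{8} = - \frac{1}{2 f}$)
$1 \cdot 0 \cdot 11 \frac{6 + \left(4 - 4\right)}{K{\left(-1 \right)} + 4} = 1 \cdot 0 \cdot 11 \frac{6 + \left(4 - 4\right)}{- \frac{1}{2 \left(-1\right)} + 4} = 0 \cdot 11 \frac{6 + \left(4 - 4\right)}{\left(- \frac{1}{2}\right) \left(-1\right) + 4} = 0 \frac{6 + 0}{\frac{1}{2} + 4} = 0 \frac{6}{\frac{9}{2}} = 0 \cdot 6 \cdot \frac{2}{9} = 0 \cdot \frac{4}{3} = 0$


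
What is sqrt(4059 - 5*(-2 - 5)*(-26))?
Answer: sqrt(3149) ≈ 56.116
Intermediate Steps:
sqrt(4059 - 5*(-2 - 5)*(-26)) = sqrt(4059 - 5*(-7)*(-26)) = sqrt(4059 + 35*(-26)) = sqrt(4059 - 910) = sqrt(3149)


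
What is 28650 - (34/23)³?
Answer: 348545246/12167 ≈ 28647.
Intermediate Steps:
28650 - (34/23)³ = 28650 - 1*39304/12167 = 28650 - 39304/12167 = 348545246/12167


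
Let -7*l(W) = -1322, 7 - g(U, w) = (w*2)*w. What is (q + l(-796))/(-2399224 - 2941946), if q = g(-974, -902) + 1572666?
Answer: 380423/37388190 ≈ 0.010175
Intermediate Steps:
g(U, w) = 7 - 2*w² (g(U, w) = 7 - w*2*w = 7 - 2*w*w = 7 - 2*w²)
l(W) = 1322/7 (l(W) = -⅐*(-1322) = 1322/7)
q = -54535 (q = (7 - 2*(-902)²) + 1572666 = (7 - 2*813604) + 1572666 = (7 - 1627208) + 1572666 = -1627201 + 1572666 = -54535)
(q + l(-796))/(-2399224 - 2941946) = (-54535 + 1322/7)/(-2399224 - 2941946) = -380423/7/(-5341170) = -380423/7*(-1/5341170) = 380423/37388190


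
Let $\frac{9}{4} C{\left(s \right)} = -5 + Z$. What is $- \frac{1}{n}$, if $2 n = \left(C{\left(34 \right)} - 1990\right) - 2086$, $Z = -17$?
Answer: $\frac{9}{18386} \approx 0.0004895$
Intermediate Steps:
$C{\left(s \right)} = - \frac{88}{9}$ ($C{\left(s \right)} = \frac{4 \left(-5 - 17\right)}{9} = \frac{4}{9} \left(-22\right) = - \frac{88}{9}$)
$n = - \frac{18386}{9}$ ($n = \frac{\left(- \frac{88}{9} - 1990\right) - 2086}{2} = \frac{- \frac{17998}{9} - 2086}{2} = \frac{1}{2} \left(- \frac{36772}{9}\right) = - \frac{18386}{9} \approx -2042.9$)
$- \frac{1}{n} = - \frac{1}{- \frac{18386}{9}} = \left(-1\right) \left(- \frac{9}{18386}\right) = \frac{9}{18386}$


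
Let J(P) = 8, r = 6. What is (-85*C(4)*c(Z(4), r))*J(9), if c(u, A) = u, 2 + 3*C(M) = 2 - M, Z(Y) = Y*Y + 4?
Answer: 54400/3 ≈ 18133.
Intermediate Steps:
Z(Y) = 4 + Y**2 (Z(Y) = Y**2 + 4 = 4 + Y**2)
C(M) = -M/3 (C(M) = -2/3 + (2 - M)/3 = -2/3 + (2/3 - M/3) = -M/3)
(-85*C(4)*c(Z(4), r))*J(9) = -85*(-1/3*4)*(4 + 4**2)*8 = -(-340)*(4 + 16)/3*8 = -(-340)*20/3*8 = -85*(-80/3)*8 = (6800/3)*8 = 54400/3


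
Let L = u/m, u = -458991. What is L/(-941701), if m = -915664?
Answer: -458991/862281704464 ≈ -5.3230e-7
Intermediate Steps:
L = 458991/915664 (L = -458991/(-915664) = -458991*(-1/915664) = 458991/915664 ≈ 0.50127)
L/(-941701) = (458991/915664)/(-941701) = (458991/915664)*(-1/941701) = -458991/862281704464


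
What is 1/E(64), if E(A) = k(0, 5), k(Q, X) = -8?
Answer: -⅛ ≈ -0.12500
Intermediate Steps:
E(A) = -8
1/E(64) = 1/(-8) = -⅛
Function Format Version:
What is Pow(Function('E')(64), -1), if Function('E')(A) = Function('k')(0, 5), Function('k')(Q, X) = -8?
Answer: Rational(-1, 8) ≈ -0.12500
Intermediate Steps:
Function('E')(A) = -8
Pow(Function('E')(64), -1) = Pow(-8, -1) = Rational(-1, 8)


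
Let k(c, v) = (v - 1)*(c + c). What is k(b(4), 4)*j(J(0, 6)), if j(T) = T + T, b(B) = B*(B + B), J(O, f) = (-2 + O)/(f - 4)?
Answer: -384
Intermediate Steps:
J(O, f) = (-2 + O)/(-4 + f)
b(B) = 2*B² (b(B) = B*(2*B) = 2*B²)
k(c, v) = 2*c*(-1 + v) (k(c, v) = (-1 + v)*(2*c) = 2*c*(-1 + v))
j(T) = 2*T
k(b(4), 4)*j(J(0, 6)) = (2*(2*4²)*(-1 + 4))*(2*((-2 + 0)/(-4 + 6))) = (2*(2*16)*3)*(2*(-2/2)) = (2*32*3)*(2*((½)*(-2))) = 192*(2*(-1)) = 192*(-2) = -384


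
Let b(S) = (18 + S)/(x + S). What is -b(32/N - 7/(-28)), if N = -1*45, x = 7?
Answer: -287/107 ≈ -2.6822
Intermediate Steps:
N = -45
b(S) = (18 + S)/(7 + S)
-b(32/N - 7/(-28)) = -(18 + (32/(-45) - 7/(-28)))/(7 + (32/(-45) - 7/(-28))) = -(18 + (32*(-1/45) - 7*(-1/28)))/(7 + (32*(-1/45) - 7*(-1/28))) = -(18 + (-32/45 + 1/4))/(7 + (-32/45 + 1/4)) = -(18 - 83/180)/(7 - 83/180) = -3157/(1177/180*180) = -180*3157/(1177*180) = -1*287/107 = -287/107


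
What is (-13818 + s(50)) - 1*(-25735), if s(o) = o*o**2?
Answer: 136917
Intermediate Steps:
s(o) = o**3
(-13818 + s(50)) - 1*(-25735) = (-13818 + 50**3) - 1*(-25735) = (-13818 + 125000) + 25735 = 111182 + 25735 = 136917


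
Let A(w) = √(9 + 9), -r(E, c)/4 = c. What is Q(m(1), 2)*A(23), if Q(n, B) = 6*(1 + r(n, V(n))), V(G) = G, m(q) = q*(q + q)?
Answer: -126*√2 ≈ -178.19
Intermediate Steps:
m(q) = 2*q² (m(q) = q*(2*q) = 2*q²)
r(E, c) = -4*c
Q(n, B) = 6 - 24*n (Q(n, B) = 6*(1 - 4*n) = 6 - 24*n)
A(w) = 3*√2 (A(w) = √18 = 3*√2)
Q(m(1), 2)*A(23) = (6 - 48*1²)*(3*√2) = (6 - 48)*(3*√2) = -126*√2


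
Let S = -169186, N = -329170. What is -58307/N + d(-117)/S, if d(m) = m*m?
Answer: 1339679993/13922738905 ≈ 0.096222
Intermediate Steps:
d(m) = m²
-58307/N + d(-117)/S = -58307/(-329170) + (-117)²/(-169186) = -58307*(-1/329170) + 13689*(-1/169186) = 58307/329170 - 13689/169186 = 1339679993/13922738905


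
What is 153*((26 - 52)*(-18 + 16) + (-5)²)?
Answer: 11781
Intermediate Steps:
153*((26 - 52)*(-18 + 16) + (-5)²) = 153*(-26*(-2) + 25) = 153*(52 + 25) = 153*77 = 11781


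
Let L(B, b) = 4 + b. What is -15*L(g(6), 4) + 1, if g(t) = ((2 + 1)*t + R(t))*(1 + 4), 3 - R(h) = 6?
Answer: -119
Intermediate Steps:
R(h) = -3 (R(h) = 3 - 1*6 = 3 - 6 = -3)
g(t) = -15 + 15*t (g(t) = ((2 + 1)*t - 3)*(1 + 4) = (3*t - 3)*5 = (-3 + 3*t)*5 = -15 + 15*t)
-15*L(g(6), 4) + 1 = -15*(4 + 4) + 1 = -15*8 + 1 = -120 + 1 = -119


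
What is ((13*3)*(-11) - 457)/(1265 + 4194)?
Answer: -886/5459 ≈ -0.16230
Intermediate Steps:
((13*3)*(-11) - 457)/(1265 + 4194) = (39*(-11) - 457)/5459 = (-429 - 457)*(1/5459) = -886*1/5459 = -886/5459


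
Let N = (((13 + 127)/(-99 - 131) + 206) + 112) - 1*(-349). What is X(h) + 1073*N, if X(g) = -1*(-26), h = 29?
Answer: 16446469/23 ≈ 7.1506e+5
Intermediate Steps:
X(g) = 26
N = 15327/23 (N = ((140/(-230) + 206) + 112) + 349 = ((140*(-1/230) + 206) + 112) + 349 = ((-14/23 + 206) + 112) + 349 = (4724/23 + 112) + 349 = 7300/23 + 349 = 15327/23 ≈ 666.39)
X(h) + 1073*N = 26 + 1073*(15327/23) = 26 + 16445871/23 = 16446469/23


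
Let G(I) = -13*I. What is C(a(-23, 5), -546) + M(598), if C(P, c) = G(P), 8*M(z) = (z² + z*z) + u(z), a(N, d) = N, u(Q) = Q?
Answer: 359099/4 ≈ 89775.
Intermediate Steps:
M(z) = z²/4 + z/8 (M(z) = ((z² + z*z) + z)/8 = ((z² + z²) + z)/8 = (2*z² + z)/8 = (z + 2*z²)/8 = z²/4 + z/8)
C(P, c) = -13*P
C(a(-23, 5), -546) + M(598) = -13*(-23) + (⅛)*598*(1 + 2*598) = 299 + (⅛)*598*(1 + 1196) = 299 + (⅛)*598*1197 = 299 + 357903/4 = 359099/4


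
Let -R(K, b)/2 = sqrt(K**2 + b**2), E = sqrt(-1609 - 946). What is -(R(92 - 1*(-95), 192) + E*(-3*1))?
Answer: 2*sqrt(71833) + 3*I*sqrt(2555) ≈ 536.03 + 151.64*I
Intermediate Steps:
E = I*sqrt(2555) (E = sqrt(-2555) = I*sqrt(2555) ≈ 50.547*I)
R(K, b) = -2*sqrt(K**2 + b**2)
-(R(92 - 1*(-95), 192) + E*(-3*1)) = -(-2*sqrt((92 - 1*(-95))**2 + 192**2) + (I*sqrt(2555))*(-3*1)) = -(-2*sqrt((92 + 95)**2 + 36864) + (I*sqrt(2555))*(-3)) = -(-2*sqrt(187**2 + 36864) - 3*I*sqrt(2555)) = -(-2*sqrt(34969 + 36864) - 3*I*sqrt(2555)) = -(-2*sqrt(71833) - 3*I*sqrt(2555)) = 2*sqrt(71833) + 3*I*sqrt(2555)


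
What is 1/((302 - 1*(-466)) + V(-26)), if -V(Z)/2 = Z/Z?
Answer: 1/766 ≈ 0.0013055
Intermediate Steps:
V(Z) = -2 (V(Z) = -2*Z/Z = -2*1 = -2)
1/((302 - 1*(-466)) + V(-26)) = 1/((302 - 1*(-466)) - 2) = 1/((302 + 466) - 2) = 1/(768 - 2) = 1/766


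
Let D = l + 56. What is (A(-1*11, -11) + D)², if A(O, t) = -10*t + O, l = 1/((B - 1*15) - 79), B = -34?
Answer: 393585921/16384 ≈ 24023.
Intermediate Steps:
l = -1/128 (l = 1/((-34 - 1*15) - 79) = 1/((-34 - 15) - 79) = 1/(-49 - 79) = 1/(-128) = -1/128 ≈ -0.0078125)
A(O, t) = O - 10*t
D = 7167/128 (D = -1/128 + 56 = 7167/128 ≈ 55.992)
(A(-1*11, -11) + D)² = ((-1*11 - 10*(-11)) + 7167/128)² = ((-11 + 110) + 7167/128)² = (99 + 7167/128)² = (19839/128)² = 393585921/16384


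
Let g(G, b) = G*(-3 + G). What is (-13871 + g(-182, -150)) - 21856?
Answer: -2057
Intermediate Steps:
(-13871 + g(-182, -150)) - 21856 = (-13871 - 182*(-3 - 182)) - 21856 = (-13871 - 182*(-185)) - 21856 = (-13871 + 33670) - 21856 = 19799 - 21856 = -2057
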